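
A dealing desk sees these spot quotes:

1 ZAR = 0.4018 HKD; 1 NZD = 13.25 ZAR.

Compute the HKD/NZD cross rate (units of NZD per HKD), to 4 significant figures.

1 HKD ÷ 0.4018 = 2.4888 ZAR
2.4888 ZAR ÷ 13.25 = 0.187834 NZD

HKD/NZD = 0.1878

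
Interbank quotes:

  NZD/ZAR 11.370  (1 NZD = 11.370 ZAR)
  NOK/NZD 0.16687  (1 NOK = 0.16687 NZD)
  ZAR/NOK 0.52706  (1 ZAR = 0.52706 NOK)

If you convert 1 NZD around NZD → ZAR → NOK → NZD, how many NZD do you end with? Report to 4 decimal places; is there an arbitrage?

Around NZD → ZAR → NOK → NZD: 1 × 11.370 × 0.52706 × 0.16687 = 0.999997
Product ≈ 1 (deviation 0.000%, within rounding noise).

1.0000 (no arbitrage)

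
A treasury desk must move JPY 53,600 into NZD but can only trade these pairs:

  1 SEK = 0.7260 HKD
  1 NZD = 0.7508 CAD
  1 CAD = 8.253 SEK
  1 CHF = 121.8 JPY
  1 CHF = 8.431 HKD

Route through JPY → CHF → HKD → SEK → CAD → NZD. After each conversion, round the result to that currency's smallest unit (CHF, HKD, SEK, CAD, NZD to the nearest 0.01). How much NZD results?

NZD 824.76

JPY 53,600 ÷ 121.8 = CHF 440.07
CHF 440.07 × 8.431 = HKD 3,710.23
HKD 3,710.23 ÷ 0.7260 = SEK 5,110.51
SEK 5,110.51 ÷ 8.253 = CAD 619.23
CAD 619.23 ÷ 0.7508 = NZD 824.76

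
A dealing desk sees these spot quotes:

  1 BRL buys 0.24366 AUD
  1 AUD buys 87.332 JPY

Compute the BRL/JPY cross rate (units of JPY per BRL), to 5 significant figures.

1 BRL × 0.24366 = 0.24366 AUD
0.24366 AUD × 87.332 = 21.2793 JPY

BRL/JPY = 21.279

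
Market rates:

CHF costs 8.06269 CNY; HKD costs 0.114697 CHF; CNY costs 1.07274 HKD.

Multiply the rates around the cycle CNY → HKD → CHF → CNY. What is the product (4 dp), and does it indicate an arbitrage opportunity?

0.9920 (arbitrage exists)

Around CNY → HKD → CHF → CNY: 1 × 1.07274 × 0.114697 × 8.06269 = 0.992034
Product < 1; profitable direction is CNY → CHF → HKD → CNY.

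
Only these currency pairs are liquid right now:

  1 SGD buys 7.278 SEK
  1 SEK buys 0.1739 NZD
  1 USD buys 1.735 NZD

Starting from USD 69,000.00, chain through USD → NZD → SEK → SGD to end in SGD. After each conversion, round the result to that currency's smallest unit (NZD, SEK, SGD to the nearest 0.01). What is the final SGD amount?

USD 69,000.00 × 1.735 = NZD 119,715.00
NZD 119,715.00 ÷ 0.1739 = SEK 688,412.88
SEK 688,412.88 ÷ 7.278 = SGD 94,588.19

SGD 94,588.19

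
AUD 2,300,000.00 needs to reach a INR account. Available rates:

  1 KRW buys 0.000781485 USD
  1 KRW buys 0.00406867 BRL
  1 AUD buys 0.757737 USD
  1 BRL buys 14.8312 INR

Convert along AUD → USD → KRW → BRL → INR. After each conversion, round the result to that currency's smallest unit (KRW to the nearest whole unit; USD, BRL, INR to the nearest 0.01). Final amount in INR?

INR 134,571,917.89

AUD 2,300,000.00 × 0.757737 = USD 1,742,795.10
USD 1,742,795.10 ÷ 0.000781485 = KRW 2,230,106,912
KRW 2,230,106,912 × 0.00406867 = BRL 9,073,569.09
BRL 9,073,569.09 × 14.8312 = INR 134,571,917.89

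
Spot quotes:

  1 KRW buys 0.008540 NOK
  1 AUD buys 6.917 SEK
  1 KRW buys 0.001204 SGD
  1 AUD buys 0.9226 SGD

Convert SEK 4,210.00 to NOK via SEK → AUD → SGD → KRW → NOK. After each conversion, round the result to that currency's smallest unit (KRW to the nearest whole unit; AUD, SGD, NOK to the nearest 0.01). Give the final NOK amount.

SEK 4,210.00 ÷ 6.917 = AUD 608.65
AUD 608.65 × 0.9226 = SGD 561.54
SGD 561.54 ÷ 0.001204 = KRW 466,395
KRW 466,395 × 0.008540 = NOK 3,983.01

NOK 3,983.01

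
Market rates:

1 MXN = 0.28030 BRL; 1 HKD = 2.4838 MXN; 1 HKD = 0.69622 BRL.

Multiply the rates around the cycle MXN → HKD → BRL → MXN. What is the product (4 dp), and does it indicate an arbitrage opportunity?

1.0000 (no arbitrage)

Around MXN → HKD → BRL → MXN: 1 ÷ 2.4838 × 0.69622 ÷ 0.28030 = 1.000016
Product ≈ 1 (deviation 0.002%, within rounding noise).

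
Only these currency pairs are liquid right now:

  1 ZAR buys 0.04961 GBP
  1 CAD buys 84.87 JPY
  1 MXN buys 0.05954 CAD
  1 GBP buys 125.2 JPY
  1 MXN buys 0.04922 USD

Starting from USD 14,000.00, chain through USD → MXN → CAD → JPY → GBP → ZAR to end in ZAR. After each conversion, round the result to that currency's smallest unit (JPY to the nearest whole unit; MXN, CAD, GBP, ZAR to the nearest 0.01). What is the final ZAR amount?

USD 14,000.00 ÷ 0.04922 = MXN 284,437.22
MXN 284,437.22 × 0.05954 = CAD 16,935.39
CAD 16,935.39 × 84.87 = JPY 1,437,307
JPY 1,437,307 ÷ 125.2 = GBP 11,480.09
GBP 11,480.09 ÷ 0.04961 = ZAR 231,406.77

ZAR 231,406.77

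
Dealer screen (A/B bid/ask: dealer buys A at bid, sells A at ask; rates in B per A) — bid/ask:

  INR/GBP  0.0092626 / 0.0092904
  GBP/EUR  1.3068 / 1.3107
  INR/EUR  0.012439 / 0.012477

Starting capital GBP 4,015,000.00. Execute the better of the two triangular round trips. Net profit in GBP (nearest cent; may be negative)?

Net profit: GBP 86,411.12

Best loop GBP → INR → EUR → GBP:
GBP 4,015,000.00 ÷ 0.0092904 (buy INR at ask) = INR 432,166,537.50
INR 432,166,537.50 × 0.012439 (sell INR at bid) = EUR 5,375,719.56
EUR 5,375,719.56 ÷ 1.3107 (buy GBP at ask) = GBP 4,101,411.12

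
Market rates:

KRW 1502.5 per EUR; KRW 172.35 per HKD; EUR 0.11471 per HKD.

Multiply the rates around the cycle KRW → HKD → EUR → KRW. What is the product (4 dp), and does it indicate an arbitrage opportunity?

1.0000 (no arbitrage)

Around KRW → HKD → EUR → KRW: 1 ÷ 172.35 × 0.11471 × 1502.5 = 1.000010
Product ≈ 1 (deviation 0.001%, within rounding noise).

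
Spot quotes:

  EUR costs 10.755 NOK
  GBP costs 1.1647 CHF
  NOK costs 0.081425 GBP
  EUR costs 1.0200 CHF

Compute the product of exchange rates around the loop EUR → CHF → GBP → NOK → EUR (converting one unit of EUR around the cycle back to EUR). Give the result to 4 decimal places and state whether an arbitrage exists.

1.0000 (no arbitrage)

Around EUR → CHF → GBP → NOK → EUR: 1 × 1.0200 ÷ 1.1647 ÷ 0.081425 ÷ 10.755 = 1.000041
Product ≈ 1 (deviation 0.004%, within rounding noise).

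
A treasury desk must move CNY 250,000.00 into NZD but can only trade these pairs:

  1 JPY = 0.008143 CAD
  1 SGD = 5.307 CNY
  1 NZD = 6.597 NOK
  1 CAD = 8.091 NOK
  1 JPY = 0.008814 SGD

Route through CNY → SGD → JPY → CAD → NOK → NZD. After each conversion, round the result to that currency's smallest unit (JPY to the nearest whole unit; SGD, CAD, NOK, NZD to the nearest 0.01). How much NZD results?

CNY 250,000.00 ÷ 5.307 = SGD 47,107.59
SGD 47,107.59 ÷ 0.008814 = JPY 5,344,632
JPY 5,344,632 × 0.008143 = CAD 43,521.34
CAD 43,521.34 × 8.091 = NOK 352,131.16
NOK 352,131.16 ÷ 6.597 = NZD 53,377.47

NZD 53,377.47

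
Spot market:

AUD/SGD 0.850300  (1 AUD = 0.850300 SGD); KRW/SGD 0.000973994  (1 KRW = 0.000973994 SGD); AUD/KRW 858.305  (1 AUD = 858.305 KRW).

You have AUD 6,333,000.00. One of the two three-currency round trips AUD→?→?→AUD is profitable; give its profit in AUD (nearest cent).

Profit: AUD 108,451.53

Profitable loop is AUD → SGD → KRW → AUD:
AUD 6,333,000.00 × 0.850300 = SGD 5,384,949.90
SGD 5,384,949.90 ÷ 0.000973994 = KRW 5,528,730,054
KRW 5,528,730,054 ÷ 858.305 = AUD 6,441,451.53
Profit = AUD 6,441,451.53 − AUD 6,333,000.00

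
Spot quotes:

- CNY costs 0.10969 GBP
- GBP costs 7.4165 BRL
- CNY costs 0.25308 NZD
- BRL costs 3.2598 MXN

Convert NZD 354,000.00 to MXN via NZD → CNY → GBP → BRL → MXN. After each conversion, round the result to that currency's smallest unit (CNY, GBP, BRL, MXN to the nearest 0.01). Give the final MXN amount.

NZD 354,000.00 ÷ 0.25308 = CNY 1,398,767.19
CNY 1,398,767.19 × 0.10969 = GBP 153,430.77
GBP 153,430.77 × 7.4165 = BRL 1,137,919.31
BRL 1,137,919.31 × 3.2598 = MXN 3,709,389.37

MXN 3,709,389.37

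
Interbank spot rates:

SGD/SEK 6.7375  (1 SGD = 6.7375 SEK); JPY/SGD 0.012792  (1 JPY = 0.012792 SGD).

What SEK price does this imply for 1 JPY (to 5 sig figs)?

1 JPY × 0.012792 = 0.012792 SGD
0.012792 SGD × 6.7375 = 0.0861861 SEK

JPY/SEK = 0.086186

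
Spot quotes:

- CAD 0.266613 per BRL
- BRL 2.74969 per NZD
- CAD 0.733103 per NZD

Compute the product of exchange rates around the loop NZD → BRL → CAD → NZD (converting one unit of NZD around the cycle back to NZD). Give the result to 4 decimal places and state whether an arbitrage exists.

Around NZD → BRL → CAD → NZD: 1 × 2.74969 × 0.266613 ÷ 0.733103 = 1.000000
Product ≈ 1 (deviation 0.000%, within rounding noise).

1.0000 (no arbitrage)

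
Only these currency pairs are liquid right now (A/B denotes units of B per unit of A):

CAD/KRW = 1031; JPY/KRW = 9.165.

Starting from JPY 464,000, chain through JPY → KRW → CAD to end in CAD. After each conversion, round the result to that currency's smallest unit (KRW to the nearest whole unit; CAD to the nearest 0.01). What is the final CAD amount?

JPY 464,000 × 9.165 = KRW 4,252,560
KRW 4,252,560 ÷ 1031 = CAD 4,124.69

CAD 4,124.69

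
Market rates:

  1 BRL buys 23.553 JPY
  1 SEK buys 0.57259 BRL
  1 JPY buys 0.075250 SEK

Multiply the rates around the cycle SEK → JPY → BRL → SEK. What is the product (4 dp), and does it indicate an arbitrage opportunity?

Around SEK → JPY → BRL → SEK: 1 ÷ 0.075250 ÷ 23.553 ÷ 0.57259 = 0.985379
Product < 1; profitable direction is SEK → BRL → JPY → SEK.

0.9854 (arbitrage exists)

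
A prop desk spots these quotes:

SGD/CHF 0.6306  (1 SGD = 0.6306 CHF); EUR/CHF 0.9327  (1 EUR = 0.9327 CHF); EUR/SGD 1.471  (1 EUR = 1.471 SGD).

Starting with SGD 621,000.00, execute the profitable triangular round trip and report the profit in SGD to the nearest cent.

Profit: SGD 3,405.81

Profitable loop is SGD → EUR → CHF → SGD:
SGD 621,000.00 ÷ 1.471 = EUR 422,161.79
EUR 422,161.79 × 0.9327 = CHF 393,750.31
CHF 393,750.31 ÷ 0.6306 = SGD 624,405.81
Profit = SGD 624,405.81 − SGD 621,000.00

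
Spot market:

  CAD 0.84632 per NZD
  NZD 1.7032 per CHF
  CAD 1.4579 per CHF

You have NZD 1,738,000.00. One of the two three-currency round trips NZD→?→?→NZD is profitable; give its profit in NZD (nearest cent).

Profitable loop is NZD → CHF → CAD → NZD:
NZD 1,738,000.00 ÷ 1.7032 = CHF 1,020,432.13
CHF 1,020,432.13 × 1.4579 = CAD 1,487,688.00
CAD 1,487,688.00 ÷ 0.84632 = NZD 1,757,831.55
Profit = NZD 1,757,831.55 − NZD 1,738,000.00

Profit: NZD 19,831.55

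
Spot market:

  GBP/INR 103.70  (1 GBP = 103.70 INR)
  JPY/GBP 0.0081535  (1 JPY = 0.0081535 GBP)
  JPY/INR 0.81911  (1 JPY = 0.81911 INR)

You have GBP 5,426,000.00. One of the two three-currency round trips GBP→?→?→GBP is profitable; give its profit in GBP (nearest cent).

Profit: GBP 174,933.20

Profitable loop is GBP → INR → JPY → GBP:
GBP 5,426,000.00 × 103.70 = INR 562,676,200.00
INR 562,676,200.00 ÷ 0.81911 = JPY 686,936,065
JPY 686,936,065 × 0.0081535 = GBP 5,600,933.20
Profit = GBP 5,600,933.20 − GBP 5,426,000.00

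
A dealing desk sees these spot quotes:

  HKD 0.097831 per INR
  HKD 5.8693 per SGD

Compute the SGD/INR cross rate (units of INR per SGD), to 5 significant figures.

1 SGD × 5.8693 = 5.8693 HKD
5.8693 HKD ÷ 0.097831 = 59.9943 INR

SGD/INR = 59.994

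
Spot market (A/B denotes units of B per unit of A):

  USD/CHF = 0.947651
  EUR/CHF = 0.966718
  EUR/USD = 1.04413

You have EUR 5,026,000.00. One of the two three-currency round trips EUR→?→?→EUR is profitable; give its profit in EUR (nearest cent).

Profit: EUR 118,292.79

Profitable loop is EUR → USD → CHF → EUR:
EUR 5,026,000.00 × 1.04413 = USD 5,247,797.38
USD 5,247,797.38 × 0.947651 = CHF 4,973,080.43
CHF 4,973,080.43 ÷ 0.966718 = EUR 5,144,292.79
Profit = EUR 5,144,292.79 − EUR 5,026,000.00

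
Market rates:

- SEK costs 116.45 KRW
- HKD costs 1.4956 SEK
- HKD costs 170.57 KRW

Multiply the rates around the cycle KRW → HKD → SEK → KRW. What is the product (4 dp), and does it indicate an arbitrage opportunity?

1.0211 (arbitrage exists)

Around KRW → HKD → SEK → KRW: 1 ÷ 170.57 × 1.4956 × 116.45 = 1.021062
Product > 1; profitable direction is KRW → HKD → SEK → KRW.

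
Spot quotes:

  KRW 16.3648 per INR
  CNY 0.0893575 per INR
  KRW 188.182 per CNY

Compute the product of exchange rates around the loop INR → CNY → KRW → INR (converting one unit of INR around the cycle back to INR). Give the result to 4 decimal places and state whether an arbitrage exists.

Around INR → CNY → KRW → INR: 1 × 0.0893575 × 188.182 ÷ 16.3648 = 1.027539
Product > 1; profitable direction is INR → CNY → KRW → INR.

1.0275 (arbitrage exists)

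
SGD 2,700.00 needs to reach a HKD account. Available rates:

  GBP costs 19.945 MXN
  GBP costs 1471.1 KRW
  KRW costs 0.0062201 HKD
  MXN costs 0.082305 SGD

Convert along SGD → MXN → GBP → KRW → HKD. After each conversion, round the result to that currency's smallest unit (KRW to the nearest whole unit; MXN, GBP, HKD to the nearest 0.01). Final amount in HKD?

HKD 15,050.19

SGD 2,700.00 ÷ 0.082305 = MXN 32,804.81
MXN 32,804.81 ÷ 19.945 = GBP 1,644.76
GBP 1,644.76 × 1471.1 = KRW 2,419,606
KRW 2,419,606 × 0.0062201 = HKD 15,050.19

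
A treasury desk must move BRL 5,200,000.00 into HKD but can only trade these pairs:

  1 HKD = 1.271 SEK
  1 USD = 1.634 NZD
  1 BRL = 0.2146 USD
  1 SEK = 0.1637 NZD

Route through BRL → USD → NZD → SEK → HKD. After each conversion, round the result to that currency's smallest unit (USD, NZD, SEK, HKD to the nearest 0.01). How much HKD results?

BRL 5,200,000.00 × 0.2146 = USD 1,115,920.00
USD 1,115,920.00 × 1.634 = NZD 1,823,413.28
NZD 1,823,413.28 ÷ 0.1637 = SEK 11,138,749.42
SEK 11,138,749.42 ÷ 1.271 = HKD 8,763,768.23

HKD 8,763,768.23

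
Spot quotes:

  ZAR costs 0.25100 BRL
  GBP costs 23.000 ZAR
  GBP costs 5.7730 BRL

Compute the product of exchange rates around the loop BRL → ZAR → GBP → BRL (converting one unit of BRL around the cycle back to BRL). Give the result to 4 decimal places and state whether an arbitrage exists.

Around BRL → ZAR → GBP → BRL: 1 ÷ 0.25100 ÷ 23.000 × 5.7730 = 1.000000
Product ≈ 1 (deviation 0.000%, within rounding noise).

1.0000 (no arbitrage)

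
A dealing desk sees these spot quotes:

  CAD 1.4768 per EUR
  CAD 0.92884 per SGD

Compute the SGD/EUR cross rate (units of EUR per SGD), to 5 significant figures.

SGD/EUR = 0.62895

1 SGD × 0.92884 = 0.92884 CAD
0.92884 CAD ÷ 1.4768 = 0.628954 EUR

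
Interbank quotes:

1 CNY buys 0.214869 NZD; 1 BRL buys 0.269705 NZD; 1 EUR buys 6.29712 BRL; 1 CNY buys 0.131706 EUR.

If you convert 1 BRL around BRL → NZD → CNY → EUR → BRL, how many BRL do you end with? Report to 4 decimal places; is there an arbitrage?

1.0410 (arbitrage exists)

Around BRL → NZD → CNY → EUR → BRL: 1 × 0.269705 ÷ 0.214869 × 0.131706 × 6.29712 = 1.041029
Product > 1; profitable direction is BRL → NZD → CNY → EUR → BRL.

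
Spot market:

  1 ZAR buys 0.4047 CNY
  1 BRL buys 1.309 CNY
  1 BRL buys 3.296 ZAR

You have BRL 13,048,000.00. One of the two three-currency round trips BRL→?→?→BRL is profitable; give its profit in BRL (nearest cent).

Profitable loop is BRL → ZAR → CNY → BRL:
BRL 13,048,000.00 × 3.296 = ZAR 43,006,208.00
ZAR 43,006,208.00 × 0.4047 = CNY 17,404,612.38
CNY 17,404,612.38 ÷ 1.309 = BRL 13,296,113.35
Profit = BRL 13,296,113.35 − BRL 13,048,000.00

Profit: BRL 248,113.35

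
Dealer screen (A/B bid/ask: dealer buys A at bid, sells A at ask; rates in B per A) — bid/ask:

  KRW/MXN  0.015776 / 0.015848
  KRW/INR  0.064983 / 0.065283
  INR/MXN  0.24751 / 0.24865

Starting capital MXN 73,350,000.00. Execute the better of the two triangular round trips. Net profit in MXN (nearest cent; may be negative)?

Net profit: MXN 1,092,022.33

Best loop MXN → KRW → INR → MXN:
MXN 73,350,000.00 ÷ 0.015848 (buy KRW at ask) = KRW 4,628,344,271
KRW 4,628,344,271 × 0.064983 (sell KRW at bid) = INR 300,763,695.73
INR 300,763,695.73 × 0.24751 (sell INR at bid) = MXN 74,442,022.33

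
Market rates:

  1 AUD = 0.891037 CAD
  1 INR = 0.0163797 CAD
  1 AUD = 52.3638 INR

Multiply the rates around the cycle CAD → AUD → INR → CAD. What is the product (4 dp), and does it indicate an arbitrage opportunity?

0.9626 (arbitrage exists)

Around CAD → AUD → INR → CAD: 1 ÷ 0.891037 × 52.3638 × 0.0163797 = 0.962590
Product < 1; profitable direction is CAD → INR → AUD → CAD.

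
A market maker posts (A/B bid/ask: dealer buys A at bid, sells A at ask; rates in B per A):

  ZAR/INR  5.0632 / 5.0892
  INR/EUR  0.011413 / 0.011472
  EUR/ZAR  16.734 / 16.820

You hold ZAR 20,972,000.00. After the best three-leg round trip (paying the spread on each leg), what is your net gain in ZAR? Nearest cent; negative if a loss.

Net profit: ZAR 384,260.06

Best loop ZAR → EUR → INR → ZAR:
ZAR 20,972,000.00 ÷ 16.820 (buy EUR at ask) = EUR 1,246,848.99
EUR 1,246,848.99 ÷ 0.011472 (buy INR at ask) = INR 108,686,278.70
INR 108,686,278.70 ÷ 5.0892 (buy ZAR at ask) = ZAR 21,356,260.06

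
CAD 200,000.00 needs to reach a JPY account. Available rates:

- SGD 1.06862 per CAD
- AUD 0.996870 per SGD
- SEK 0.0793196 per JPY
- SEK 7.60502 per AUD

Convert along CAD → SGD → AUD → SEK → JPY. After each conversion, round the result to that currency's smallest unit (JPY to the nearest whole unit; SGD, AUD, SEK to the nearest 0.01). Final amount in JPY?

JPY 20,427,332

CAD 200,000.00 × 1.06862 = SGD 213,724.00
SGD 213,724.00 × 0.996870 = AUD 213,055.04
AUD 213,055.04 × 7.60502 = SEK 1,620,287.84
SEK 1,620,287.84 ÷ 0.0793196 = JPY 20,427,332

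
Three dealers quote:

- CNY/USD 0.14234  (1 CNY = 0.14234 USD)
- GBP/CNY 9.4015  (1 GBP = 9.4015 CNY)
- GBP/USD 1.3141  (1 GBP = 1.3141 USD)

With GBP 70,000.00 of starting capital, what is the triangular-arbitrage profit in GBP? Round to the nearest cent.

Profitable loop is GBP → CNY → USD → GBP:
GBP 70,000.00 × 9.4015 = CNY 658,105.00
CNY 658,105.00 × 0.14234 = USD 93,674.67
USD 93,674.67 ÷ 1.3141 = GBP 71,284.27
Profit = GBP 71,284.27 − GBP 70,000.00

Profit: GBP 1,284.27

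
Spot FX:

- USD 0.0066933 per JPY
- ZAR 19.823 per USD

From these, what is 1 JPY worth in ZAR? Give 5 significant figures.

JPY/ZAR = 0.13268

1 JPY × 0.0066933 = 0.0066933 USD
0.0066933 USD × 19.823 = 0.132681 ZAR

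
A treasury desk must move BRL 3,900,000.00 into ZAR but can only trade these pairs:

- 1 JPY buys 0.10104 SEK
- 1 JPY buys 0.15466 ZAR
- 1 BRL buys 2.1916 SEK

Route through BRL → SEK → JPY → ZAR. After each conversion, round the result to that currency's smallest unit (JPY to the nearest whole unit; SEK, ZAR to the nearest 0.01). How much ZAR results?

ZAR 13,083,097.24

BRL 3,900,000.00 × 2.1916 = SEK 8,547,240.00
SEK 8,547,240.00 ÷ 0.10104 = JPY 84,592,637
JPY 84,592,637 × 0.15466 = ZAR 13,083,097.24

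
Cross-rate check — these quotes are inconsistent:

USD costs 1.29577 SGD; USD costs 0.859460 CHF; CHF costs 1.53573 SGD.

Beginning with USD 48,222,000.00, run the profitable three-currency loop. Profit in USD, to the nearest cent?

Profit: USD 897,940.84

Profitable loop is USD → CHF → SGD → USD:
USD 48,222,000.00 × 0.859460 = CHF 41,444,880.12
CHF 41,444,880.12 × 1.53573 = SGD 63,648,145.75
SGD 63,648,145.75 ÷ 1.29577 = USD 49,119,940.84
Profit = USD 49,119,940.84 − USD 48,222,000.00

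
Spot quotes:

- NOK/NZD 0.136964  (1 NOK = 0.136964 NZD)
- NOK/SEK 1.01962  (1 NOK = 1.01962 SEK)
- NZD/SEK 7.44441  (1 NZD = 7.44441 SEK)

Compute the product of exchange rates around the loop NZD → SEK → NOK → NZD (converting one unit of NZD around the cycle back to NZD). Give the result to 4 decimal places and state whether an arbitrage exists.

Around NZD → SEK → NOK → NZD: 1 × 7.44441 ÷ 1.01962 × 0.136964 = 0.999996
Product ≈ 1 (deviation 0.000%, within rounding noise).

1.0000 (no arbitrage)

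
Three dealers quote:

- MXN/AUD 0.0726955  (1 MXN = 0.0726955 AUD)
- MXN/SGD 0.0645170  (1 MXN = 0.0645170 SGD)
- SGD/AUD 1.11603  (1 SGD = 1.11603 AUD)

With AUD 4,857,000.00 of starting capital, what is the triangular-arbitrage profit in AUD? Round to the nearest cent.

Profitable loop is AUD → SGD → MXN → AUD:
AUD 4,857,000.00 ÷ 1.11603 = SGD 4,352,033.55
SGD 4,352,033.55 ÷ 0.0645170 = MXN 67,455,609.34
MXN 67,455,609.34 × 0.0726955 = AUD 4,903,719.25
Profit = AUD 4,903,719.25 − AUD 4,857,000.00

Profit: AUD 46,719.25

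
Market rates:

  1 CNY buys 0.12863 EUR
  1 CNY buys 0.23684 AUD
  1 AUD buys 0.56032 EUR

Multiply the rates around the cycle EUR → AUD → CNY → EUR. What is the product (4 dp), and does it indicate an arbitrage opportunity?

Around EUR → AUD → CNY → EUR: 1 ÷ 0.56032 ÷ 0.23684 × 0.12863 = 0.969284
Product < 1; profitable direction is EUR → CNY → AUD → EUR.

0.9693 (arbitrage exists)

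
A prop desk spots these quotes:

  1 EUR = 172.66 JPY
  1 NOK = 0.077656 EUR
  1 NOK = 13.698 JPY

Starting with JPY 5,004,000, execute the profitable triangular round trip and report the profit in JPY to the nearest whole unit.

Profitable loop is JPY → EUR → NOK → JPY:
JPY 5,004,000 ÷ 172.66 = EUR 28,981.81
EUR 28,981.81 ÷ 0.077656 = NOK 373,207.66
NOK 373,207.66 × 13.698 = JPY 5,112,199
Profit = JPY 5,112,199 − JPY 5,004,000

Profit: JPY 108,199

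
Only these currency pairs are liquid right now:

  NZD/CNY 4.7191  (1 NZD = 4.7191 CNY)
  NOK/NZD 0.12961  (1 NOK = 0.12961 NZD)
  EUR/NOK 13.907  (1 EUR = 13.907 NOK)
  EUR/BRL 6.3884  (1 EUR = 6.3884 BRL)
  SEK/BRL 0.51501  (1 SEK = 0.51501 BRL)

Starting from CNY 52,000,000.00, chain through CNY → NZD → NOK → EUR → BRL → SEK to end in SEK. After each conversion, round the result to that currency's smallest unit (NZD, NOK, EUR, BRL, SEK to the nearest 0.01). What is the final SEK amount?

SEK 75,831,323.68

CNY 52,000,000.00 ÷ 4.7191 = NZD 11,019,050.24
NZD 11,019,050.24 ÷ 0.12961 = NOK 85,016,975.85
NOK 85,016,975.85 ÷ 13.907 = EUR 6,113,250.58
EUR 6,113,250.58 × 6.3884 = BRL 39,053,890.01
BRL 39,053,890.01 ÷ 0.51501 = SEK 75,831,323.68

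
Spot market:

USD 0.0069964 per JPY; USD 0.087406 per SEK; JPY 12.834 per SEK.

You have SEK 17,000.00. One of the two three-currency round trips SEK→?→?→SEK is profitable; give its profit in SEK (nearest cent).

Profit: SEK 464.02

Profitable loop is SEK → JPY → USD → SEK:
SEK 17,000.00 × 12.834 = JPY 218,178
JPY 218,178 × 0.0069964 = USD 1,526.46
USD 1,526.46 ÷ 0.087406 = SEK 17,464.02
Profit = SEK 17,464.02 − SEK 17,000.00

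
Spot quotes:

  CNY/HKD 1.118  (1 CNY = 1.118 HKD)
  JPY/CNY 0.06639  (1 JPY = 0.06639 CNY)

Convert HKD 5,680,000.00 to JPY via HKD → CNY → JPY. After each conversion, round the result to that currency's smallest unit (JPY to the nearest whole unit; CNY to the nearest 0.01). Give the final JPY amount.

HKD 5,680,000.00 ÷ 1.118 = CNY 5,080,500.89
CNY 5,080,500.89 ÷ 0.06639 = JPY 76,525,092

JPY 76,525,092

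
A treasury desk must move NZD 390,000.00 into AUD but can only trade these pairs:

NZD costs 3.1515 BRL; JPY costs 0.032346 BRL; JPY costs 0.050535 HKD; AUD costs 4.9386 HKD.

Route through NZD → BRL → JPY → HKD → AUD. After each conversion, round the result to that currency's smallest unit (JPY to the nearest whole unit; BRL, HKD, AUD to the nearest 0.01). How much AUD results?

NZD 390,000.00 × 3.1515 = BRL 1,229,085.00
BRL 1,229,085.00 ÷ 0.032346 = JPY 37,998,052
JPY 37,998,052 × 0.050535 = HKD 1,920,231.56
HKD 1,920,231.56 ÷ 4.9386 = AUD 388,821.03

AUD 388,821.03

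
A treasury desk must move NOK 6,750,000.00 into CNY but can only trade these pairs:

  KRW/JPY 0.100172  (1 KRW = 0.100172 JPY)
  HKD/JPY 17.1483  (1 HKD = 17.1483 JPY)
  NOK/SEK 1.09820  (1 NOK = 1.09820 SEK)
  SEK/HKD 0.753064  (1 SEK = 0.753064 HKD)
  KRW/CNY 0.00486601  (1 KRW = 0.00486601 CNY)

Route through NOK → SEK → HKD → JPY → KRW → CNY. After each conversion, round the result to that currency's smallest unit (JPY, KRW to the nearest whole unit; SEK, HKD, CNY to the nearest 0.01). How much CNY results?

NOK 6,750,000.00 × 1.09820 = SEK 7,412,850.00
SEK 7,412,850.00 × 0.753064 = HKD 5,582,350.47
HKD 5,582,350.47 × 17.1483 = JPY 95,727,821
JPY 95,727,821 ÷ 0.100172 = KRW 955,634,519
KRW 955,634,519 × 0.00486601 = CNY 4,650,127.13

CNY 4,650,127.13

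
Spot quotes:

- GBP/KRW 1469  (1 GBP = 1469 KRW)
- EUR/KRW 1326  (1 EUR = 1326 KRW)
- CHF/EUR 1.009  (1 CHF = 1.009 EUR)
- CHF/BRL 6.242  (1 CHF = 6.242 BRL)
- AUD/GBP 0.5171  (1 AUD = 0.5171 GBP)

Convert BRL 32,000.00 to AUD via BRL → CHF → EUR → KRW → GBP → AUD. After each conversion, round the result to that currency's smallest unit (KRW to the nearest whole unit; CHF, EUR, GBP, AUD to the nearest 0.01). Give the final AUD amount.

AUD 9,029.51

BRL 32,000.00 ÷ 6.242 = CHF 5,126.56
CHF 5,126.56 × 1.009 = EUR 5,172.70
EUR 5,172.70 × 1326 = KRW 6,859,000
KRW 6,859,000 ÷ 1469 = GBP 4,669.16
GBP 4,669.16 ÷ 0.5171 = AUD 9,029.51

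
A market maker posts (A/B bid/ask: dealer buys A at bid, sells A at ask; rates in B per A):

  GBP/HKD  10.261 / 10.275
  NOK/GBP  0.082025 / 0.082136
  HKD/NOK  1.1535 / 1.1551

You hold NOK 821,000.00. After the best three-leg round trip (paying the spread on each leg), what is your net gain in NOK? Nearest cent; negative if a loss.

Net profit: NOK 21,186.34

Best loop NOK → HKD → GBP → NOK:
NOK 821,000.00 ÷ 1.1551 (buy HKD at ask) = HKD 710,760.97
HKD 710,760.97 ÷ 10.275 (buy GBP at ask) = GBP 69,173.82
GBP 69,173.82 ÷ 0.082136 (buy NOK at ask) = NOK 842,186.34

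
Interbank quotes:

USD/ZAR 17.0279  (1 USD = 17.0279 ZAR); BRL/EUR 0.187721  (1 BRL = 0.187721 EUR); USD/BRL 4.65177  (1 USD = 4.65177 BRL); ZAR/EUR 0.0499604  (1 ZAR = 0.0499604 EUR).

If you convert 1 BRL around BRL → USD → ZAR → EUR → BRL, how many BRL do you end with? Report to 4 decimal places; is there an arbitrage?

Around BRL → USD → ZAR → EUR → BRL: 1 ÷ 4.65177 × 17.0279 × 0.0499604 ÷ 0.187721 = 0.974217
Product < 1; profitable direction is BRL → EUR → ZAR → USD → BRL.

0.9742 (arbitrage exists)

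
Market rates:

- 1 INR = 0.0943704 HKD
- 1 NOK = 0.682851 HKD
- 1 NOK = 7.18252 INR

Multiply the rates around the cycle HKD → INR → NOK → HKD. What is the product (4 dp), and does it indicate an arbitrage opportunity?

1.0074 (arbitrage exists)

Around HKD → INR → NOK → HKD: 1 ÷ 0.0943704 ÷ 7.18252 × 0.682851 = 1.007426
Product > 1; profitable direction is HKD → INR → NOK → HKD.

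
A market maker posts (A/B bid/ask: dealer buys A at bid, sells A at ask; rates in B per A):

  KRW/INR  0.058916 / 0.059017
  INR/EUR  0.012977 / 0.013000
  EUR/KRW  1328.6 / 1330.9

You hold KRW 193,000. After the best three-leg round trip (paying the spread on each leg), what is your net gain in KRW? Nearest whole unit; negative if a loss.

Net profit: KRW 3,047

Best loop KRW → INR → EUR → KRW:
KRW 193,000 × 0.058916 (sell KRW at bid) = INR 11,370.79
INR 11,370.79 × 0.012977 (sell INR at bid) = EUR 147.56
EUR 147.56 × 1328.6 (sell EUR at bid) = KRW 196,047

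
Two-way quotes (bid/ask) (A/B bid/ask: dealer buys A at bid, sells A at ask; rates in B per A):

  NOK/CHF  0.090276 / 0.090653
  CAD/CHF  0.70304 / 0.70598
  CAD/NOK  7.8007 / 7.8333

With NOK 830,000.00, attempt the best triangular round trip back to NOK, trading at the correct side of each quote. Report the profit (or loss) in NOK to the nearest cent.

Net result: NOK -2,073.89 (no profitable arbitrage after spreads)

Best loop NOK → CHF → CAD → NOK:
NOK 830,000.00 × 0.090276 (sell NOK at bid) = CHF 74,929.08
CHF 74,929.08 ÷ 0.70598 (buy CAD at ask) = CAD 106,134.85
CAD 106,134.85 × 7.8007 (sell CAD at bid) = NOK 827,926.11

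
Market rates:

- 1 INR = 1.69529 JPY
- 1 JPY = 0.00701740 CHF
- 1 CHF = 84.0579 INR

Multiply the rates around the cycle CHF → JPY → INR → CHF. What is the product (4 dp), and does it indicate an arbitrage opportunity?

1.0000 (no arbitrage)

Around CHF → JPY → INR → CHF: 1 ÷ 0.00701740 ÷ 1.69529 ÷ 84.0579 = 1.000003
Product ≈ 1 (deviation 0.000%, within rounding noise).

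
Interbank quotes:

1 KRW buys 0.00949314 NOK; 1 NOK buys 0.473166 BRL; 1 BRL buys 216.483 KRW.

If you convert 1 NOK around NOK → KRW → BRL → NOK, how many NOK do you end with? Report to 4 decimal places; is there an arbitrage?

Around NOK → KRW → BRL → NOK: 1 ÷ 0.00949314 ÷ 216.483 ÷ 0.473166 = 1.028378
Product > 1; profitable direction is NOK → KRW → BRL → NOK.

1.0284 (arbitrage exists)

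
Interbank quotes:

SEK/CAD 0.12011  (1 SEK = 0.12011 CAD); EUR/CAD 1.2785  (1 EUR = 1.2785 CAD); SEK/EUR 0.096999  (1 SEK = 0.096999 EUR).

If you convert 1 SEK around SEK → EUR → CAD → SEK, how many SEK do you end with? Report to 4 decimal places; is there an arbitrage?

Around SEK → EUR → CAD → SEK: 1 × 0.096999 × 1.2785 ÷ 0.12011 = 1.032497
Product > 1; profitable direction is SEK → EUR → CAD → SEK.

1.0325 (arbitrage exists)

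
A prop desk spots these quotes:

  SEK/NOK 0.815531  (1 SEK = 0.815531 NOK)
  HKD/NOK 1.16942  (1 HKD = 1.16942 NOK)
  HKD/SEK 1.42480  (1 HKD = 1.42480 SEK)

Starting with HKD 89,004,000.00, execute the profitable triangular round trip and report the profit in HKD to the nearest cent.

Profit: HKD 570,761.72

Profitable loop is HKD → NOK → SEK → HKD:
HKD 89,004,000.00 × 1.16942 = NOK 104,083,057.68
NOK 104,083,057.68 ÷ 0.815531 = SEK 127,626,120.50
SEK 127,626,120.50 ÷ 1.42480 = HKD 89,574,761.72
Profit = HKD 89,574,761.72 − HKD 89,004,000.00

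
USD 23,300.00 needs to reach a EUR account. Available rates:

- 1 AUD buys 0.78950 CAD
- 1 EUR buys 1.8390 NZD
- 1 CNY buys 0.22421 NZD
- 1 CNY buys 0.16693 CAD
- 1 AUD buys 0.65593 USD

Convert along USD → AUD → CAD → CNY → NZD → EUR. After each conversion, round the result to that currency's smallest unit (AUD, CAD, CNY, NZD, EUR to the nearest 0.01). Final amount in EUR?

EUR 20,482.80

USD 23,300.00 ÷ 0.65593 = AUD 35,522.08
AUD 35,522.08 × 0.78950 = CAD 28,044.68
CAD 28,044.68 ÷ 0.16693 = CNY 168,002.64
CNY 168,002.64 × 0.22421 = NZD 37,667.87
NZD 37,667.87 ÷ 1.8390 = EUR 20,482.80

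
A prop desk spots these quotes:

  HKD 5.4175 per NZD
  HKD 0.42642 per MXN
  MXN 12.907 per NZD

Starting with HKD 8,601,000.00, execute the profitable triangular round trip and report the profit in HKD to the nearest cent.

Profitable loop is HKD → NZD → MXN → HKD:
HKD 8,601,000.00 ÷ 5.4175 = NZD 1,587,632.67
NZD 1,587,632.67 × 12.907 = MXN 20,491,574.90
MXN 20,491,574.90 × 0.42642 = HKD 8,738,017.37
Profit = HKD 8,738,017.37 − HKD 8,601,000.00

Profit: HKD 137,017.37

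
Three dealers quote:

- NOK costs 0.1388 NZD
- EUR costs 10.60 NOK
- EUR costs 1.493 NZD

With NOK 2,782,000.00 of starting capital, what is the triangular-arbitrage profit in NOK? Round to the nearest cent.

Profitable loop is NOK → EUR → NZD → NOK:
NOK 2,782,000.00 ÷ 10.60 = EUR 262,452.83
EUR 262,452.83 × 1.493 = NZD 391,842.08
NZD 391,842.08 ÷ 0.1388 = NOK 2,823,069.71
Profit = NOK 2,823,069.71 − NOK 2,782,000.00

Profit: NOK 41,069.71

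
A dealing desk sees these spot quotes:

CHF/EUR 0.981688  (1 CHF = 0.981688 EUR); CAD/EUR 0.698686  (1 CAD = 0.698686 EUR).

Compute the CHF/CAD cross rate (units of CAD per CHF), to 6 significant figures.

CHF/CAD = 1.40505

1 CHF × 0.981688 = 0.981688 EUR
0.981688 EUR ÷ 0.698686 = 1.40505 CAD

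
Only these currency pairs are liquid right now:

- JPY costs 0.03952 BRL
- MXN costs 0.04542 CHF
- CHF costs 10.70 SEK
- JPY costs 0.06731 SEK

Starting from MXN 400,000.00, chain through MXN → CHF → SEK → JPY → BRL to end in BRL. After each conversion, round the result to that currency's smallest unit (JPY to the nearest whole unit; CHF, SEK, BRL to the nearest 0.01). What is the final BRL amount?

MXN 400,000.00 × 0.04542 = CHF 18,168.00
CHF 18,168.00 × 10.70 = SEK 194,397.60
SEK 194,397.60 ÷ 0.06731 = JPY 2,888,094
JPY 2,888,094 × 0.03952 = BRL 114,137.47

BRL 114,137.47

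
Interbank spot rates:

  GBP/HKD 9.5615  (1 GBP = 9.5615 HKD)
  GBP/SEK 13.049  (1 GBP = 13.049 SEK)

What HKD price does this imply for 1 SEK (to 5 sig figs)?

SEK/HKD = 0.73274

1 SEK ÷ 13.049 = 0.0766342 GBP
0.0766342 GBP × 9.5615 = 0.732738 HKD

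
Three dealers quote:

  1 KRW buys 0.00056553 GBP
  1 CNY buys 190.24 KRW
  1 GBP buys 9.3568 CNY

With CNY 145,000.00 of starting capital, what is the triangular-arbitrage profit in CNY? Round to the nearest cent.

Profit: CNY 966.38

Profitable loop is CNY → KRW → GBP → CNY:
CNY 145,000.00 × 190.24 = KRW 27,584,800
KRW 27,584,800 × 0.00056553 = GBP 15,600.03
GBP 15,600.03 × 9.3568 = CNY 145,966.38
Profit = CNY 145,966.38 − CNY 145,000.00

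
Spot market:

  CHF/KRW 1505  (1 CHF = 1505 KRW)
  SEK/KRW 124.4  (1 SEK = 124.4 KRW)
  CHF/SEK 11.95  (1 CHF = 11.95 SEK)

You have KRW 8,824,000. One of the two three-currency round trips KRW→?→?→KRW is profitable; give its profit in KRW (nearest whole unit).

Profit: KRW 109,337

Profitable loop is KRW → SEK → CHF → KRW:
KRW 8,824,000 ÷ 124.4 = SEK 70,932.48
SEK 70,932.48 ÷ 11.95 = CHF 5,935.77
CHF 5,935.77 × 1505 = KRW 8,933,337
Profit = KRW 8,933,337 − KRW 8,824,000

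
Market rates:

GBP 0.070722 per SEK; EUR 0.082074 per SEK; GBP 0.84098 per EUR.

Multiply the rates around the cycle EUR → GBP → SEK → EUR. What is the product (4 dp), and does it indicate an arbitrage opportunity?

0.9760 (arbitrage exists)

Around EUR → GBP → SEK → EUR: 1 × 0.84098 ÷ 0.070722 × 0.082074 = 0.975971
Product < 1; profitable direction is EUR → SEK → GBP → EUR.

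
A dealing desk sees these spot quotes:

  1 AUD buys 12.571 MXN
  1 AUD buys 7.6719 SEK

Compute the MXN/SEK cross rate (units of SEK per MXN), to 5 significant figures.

1 MXN ÷ 12.571 = 0.0795482 AUD
0.0795482 AUD × 7.6719 = 0.610286 SEK

MXN/SEK = 0.61029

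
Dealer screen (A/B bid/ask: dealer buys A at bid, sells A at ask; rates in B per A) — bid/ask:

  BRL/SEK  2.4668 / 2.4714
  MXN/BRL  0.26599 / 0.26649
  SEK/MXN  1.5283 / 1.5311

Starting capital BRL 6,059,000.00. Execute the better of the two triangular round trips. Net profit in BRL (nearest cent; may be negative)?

Best loop BRL → SEK → MXN → BRL:
BRL 6,059,000.00 × 2.4668 (sell BRL at bid) = SEK 14,946,341.20
SEK 14,946,341.20 × 1.5283 (sell SEK at bid) = MXN 22,842,493.26
MXN 22,842,493.26 × 0.26599 (sell MXN at bid) = BRL 6,075,874.78

Net profit: BRL 16,874.78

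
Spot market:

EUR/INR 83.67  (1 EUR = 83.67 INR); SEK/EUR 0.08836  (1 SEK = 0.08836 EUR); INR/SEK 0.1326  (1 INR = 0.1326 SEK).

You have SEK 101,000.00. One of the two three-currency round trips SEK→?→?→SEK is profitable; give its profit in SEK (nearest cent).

Profitable loop is SEK → INR → EUR → SEK:
SEK 101,000.00 ÷ 0.1326 = INR 761,689.29
INR 761,689.29 ÷ 83.67 = EUR 9,103.49
EUR 9,103.49 ÷ 0.08836 = SEK 103,027.31
Profit = SEK 103,027.31 − SEK 101,000.00

Profit: SEK 2,027.31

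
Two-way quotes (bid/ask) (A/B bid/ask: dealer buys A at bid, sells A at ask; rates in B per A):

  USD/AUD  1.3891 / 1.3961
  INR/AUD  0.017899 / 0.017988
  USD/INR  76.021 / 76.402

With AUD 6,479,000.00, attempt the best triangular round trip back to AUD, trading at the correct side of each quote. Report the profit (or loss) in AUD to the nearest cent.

Net profit: AUD 69,681.75

Best loop AUD → INR → USD → AUD:
AUD 6,479,000.00 ÷ 0.017988 (buy INR at ask) = INR 360,184,567.49
INR 360,184,567.49 ÷ 76.402 (buy USD at ask) = USD 4,714,334.28
USD 4,714,334.28 × 1.3891 (sell USD at bid) = AUD 6,548,681.75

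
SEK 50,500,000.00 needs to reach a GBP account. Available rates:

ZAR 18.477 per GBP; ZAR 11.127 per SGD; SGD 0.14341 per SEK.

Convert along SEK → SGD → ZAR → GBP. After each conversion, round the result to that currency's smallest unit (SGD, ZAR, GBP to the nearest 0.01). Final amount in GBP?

SEK 50,500,000.00 × 0.14341 = SGD 7,242,205.00
SGD 7,242,205.00 × 11.127 = ZAR 80,584,015.04
ZAR 80,584,015.04 ÷ 18.477 = GBP 4,361,314.88

GBP 4,361,314.88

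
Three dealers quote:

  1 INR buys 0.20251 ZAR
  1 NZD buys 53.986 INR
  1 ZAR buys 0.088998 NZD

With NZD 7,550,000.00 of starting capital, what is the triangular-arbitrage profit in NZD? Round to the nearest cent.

Profit: NZD 209,595.46

Profitable loop is NZD → ZAR → INR → NZD:
NZD 7,550,000.00 ÷ 0.088998 = ZAR 84,833,367.04
ZAR 84,833,367.04 ÷ 0.20251 = INR 418,909,520.72
INR 418,909,520.72 ÷ 53.986 = NZD 7,759,595.46
Profit = NZD 7,759,595.46 − NZD 7,550,000.00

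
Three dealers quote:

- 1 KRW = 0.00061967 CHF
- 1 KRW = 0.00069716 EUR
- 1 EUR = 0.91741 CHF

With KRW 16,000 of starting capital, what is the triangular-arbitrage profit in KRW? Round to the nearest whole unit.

Profit: KRW 514

Profitable loop is KRW → EUR → CHF → KRW:
KRW 16,000 × 0.00069716 = EUR 11.15
EUR 11.15 × 0.91741 = CHF 10.23
CHF 10.23 ÷ 0.00061967 = KRW 16,514
Profit = KRW 16,514 − KRW 16,000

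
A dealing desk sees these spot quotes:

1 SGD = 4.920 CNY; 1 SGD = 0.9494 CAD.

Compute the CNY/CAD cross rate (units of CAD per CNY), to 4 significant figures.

CNY/CAD = 0.1930

1 CNY ÷ 4.920 = 0.203252 SGD
0.203252 SGD × 0.9494 = 0.192967 CAD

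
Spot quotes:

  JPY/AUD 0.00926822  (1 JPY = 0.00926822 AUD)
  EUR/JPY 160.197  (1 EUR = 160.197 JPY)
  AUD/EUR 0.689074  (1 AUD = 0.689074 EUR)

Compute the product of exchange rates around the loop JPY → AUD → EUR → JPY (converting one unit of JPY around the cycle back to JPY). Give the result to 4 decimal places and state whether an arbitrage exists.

Around JPY → AUD → EUR → JPY: 1 × 0.00926822 × 0.689074 × 160.197 = 1.023096
Product > 1; profitable direction is JPY → AUD → EUR → JPY.

1.0231 (arbitrage exists)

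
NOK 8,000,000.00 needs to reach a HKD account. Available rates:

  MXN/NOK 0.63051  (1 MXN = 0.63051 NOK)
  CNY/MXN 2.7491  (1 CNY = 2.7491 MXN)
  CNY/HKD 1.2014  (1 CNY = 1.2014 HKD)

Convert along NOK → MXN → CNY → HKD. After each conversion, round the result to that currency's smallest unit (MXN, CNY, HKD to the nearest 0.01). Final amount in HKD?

NOK 8,000,000.00 ÷ 0.63051 = MXN 12,688,141.35
MXN 12,688,141.35 ÷ 2.7491 = CNY 4,615,380.07
CNY 4,615,380.07 × 1.2014 = HKD 5,544,917.62

HKD 5,544,917.62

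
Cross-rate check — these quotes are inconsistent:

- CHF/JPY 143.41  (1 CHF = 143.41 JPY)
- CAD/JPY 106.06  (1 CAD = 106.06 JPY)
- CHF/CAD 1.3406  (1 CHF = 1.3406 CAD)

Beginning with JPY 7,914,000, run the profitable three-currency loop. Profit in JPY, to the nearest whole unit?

Profitable loop is JPY → CAD → CHF → JPY:
JPY 7,914,000 ÷ 106.06 = CAD 74,618.14
CAD 74,618.14 ÷ 1.3406 = CHF 55,660.26
CHF 55,660.26 × 143.41 = JPY 7,982,237
Profit = JPY 7,982,237 − JPY 7,914,000

Profit: JPY 68,237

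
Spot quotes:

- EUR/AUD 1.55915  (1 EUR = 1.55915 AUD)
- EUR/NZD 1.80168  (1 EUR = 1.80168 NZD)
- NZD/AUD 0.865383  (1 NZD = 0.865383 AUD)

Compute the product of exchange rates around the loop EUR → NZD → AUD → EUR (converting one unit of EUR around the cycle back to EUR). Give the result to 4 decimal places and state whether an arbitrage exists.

Around EUR → NZD → AUD → EUR: 1 × 1.80168 × 0.865383 ÷ 1.55915 = 0.999996
Product ≈ 1 (deviation 0.000%, within rounding noise).

1.0000 (no arbitrage)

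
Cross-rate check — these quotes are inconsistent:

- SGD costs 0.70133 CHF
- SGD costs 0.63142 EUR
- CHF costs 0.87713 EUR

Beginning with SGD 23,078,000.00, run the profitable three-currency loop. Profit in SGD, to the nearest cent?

Profit: SGD 610,094.18

Profitable loop is SGD → EUR → CHF → SGD:
SGD 23,078,000.00 × 0.63142 = EUR 14,571,910.76
EUR 14,571,910.76 ÷ 0.87713 = CHF 16,613,171.09
CHF 16,613,171.09 ÷ 0.70133 = SGD 23,688,094.18
Profit = SGD 23,688,094.18 − SGD 23,078,000.00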